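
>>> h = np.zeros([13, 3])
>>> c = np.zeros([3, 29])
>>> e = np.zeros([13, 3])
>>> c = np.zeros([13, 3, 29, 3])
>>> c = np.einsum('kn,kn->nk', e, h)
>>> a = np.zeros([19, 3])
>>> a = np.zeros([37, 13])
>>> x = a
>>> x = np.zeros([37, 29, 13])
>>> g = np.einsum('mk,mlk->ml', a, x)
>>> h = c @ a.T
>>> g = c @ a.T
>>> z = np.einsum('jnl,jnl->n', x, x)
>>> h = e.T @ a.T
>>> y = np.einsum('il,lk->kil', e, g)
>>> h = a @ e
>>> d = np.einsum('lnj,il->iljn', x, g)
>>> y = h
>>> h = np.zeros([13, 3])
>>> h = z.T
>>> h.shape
(29,)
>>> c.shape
(3, 13)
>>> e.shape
(13, 3)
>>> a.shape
(37, 13)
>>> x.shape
(37, 29, 13)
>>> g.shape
(3, 37)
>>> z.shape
(29,)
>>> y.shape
(37, 3)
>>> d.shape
(3, 37, 13, 29)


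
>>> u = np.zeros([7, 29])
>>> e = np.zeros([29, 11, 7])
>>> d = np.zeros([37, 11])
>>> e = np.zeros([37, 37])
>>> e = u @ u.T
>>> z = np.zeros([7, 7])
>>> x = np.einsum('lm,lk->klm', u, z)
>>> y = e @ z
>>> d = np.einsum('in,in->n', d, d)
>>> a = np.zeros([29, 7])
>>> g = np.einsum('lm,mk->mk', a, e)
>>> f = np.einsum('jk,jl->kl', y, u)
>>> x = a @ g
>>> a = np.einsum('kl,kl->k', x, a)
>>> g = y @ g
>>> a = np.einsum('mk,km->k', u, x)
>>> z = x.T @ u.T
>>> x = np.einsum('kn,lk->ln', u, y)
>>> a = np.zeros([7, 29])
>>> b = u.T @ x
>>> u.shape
(7, 29)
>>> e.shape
(7, 7)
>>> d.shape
(11,)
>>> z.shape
(7, 7)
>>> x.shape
(7, 29)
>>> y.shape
(7, 7)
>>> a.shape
(7, 29)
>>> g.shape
(7, 7)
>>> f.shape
(7, 29)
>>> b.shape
(29, 29)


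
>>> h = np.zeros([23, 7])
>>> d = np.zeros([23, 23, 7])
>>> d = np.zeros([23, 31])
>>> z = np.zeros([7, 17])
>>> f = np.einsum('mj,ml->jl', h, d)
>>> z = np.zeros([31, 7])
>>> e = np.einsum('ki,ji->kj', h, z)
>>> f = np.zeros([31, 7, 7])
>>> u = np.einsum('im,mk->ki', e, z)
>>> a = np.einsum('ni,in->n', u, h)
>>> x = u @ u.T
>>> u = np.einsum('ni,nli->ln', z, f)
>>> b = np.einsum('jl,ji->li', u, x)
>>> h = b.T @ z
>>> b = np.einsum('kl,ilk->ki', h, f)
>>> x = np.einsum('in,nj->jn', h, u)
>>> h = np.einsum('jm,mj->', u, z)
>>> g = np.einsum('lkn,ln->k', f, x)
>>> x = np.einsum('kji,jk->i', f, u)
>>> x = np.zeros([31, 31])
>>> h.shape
()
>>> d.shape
(23, 31)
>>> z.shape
(31, 7)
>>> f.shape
(31, 7, 7)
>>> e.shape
(23, 31)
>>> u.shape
(7, 31)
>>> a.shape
(7,)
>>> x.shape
(31, 31)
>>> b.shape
(7, 31)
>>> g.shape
(7,)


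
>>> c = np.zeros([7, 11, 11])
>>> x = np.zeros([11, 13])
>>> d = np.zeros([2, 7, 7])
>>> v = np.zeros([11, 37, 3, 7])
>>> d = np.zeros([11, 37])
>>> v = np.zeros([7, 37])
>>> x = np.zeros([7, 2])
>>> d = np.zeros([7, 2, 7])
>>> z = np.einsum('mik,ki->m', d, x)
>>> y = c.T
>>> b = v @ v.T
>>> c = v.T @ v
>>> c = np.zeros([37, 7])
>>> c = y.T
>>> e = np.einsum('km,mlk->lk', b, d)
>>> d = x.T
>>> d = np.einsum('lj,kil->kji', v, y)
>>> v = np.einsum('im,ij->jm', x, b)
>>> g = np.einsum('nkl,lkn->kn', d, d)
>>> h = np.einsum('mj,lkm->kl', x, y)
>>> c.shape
(7, 11, 11)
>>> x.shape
(7, 2)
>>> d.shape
(11, 37, 11)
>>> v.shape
(7, 2)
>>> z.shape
(7,)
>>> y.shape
(11, 11, 7)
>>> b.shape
(7, 7)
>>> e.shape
(2, 7)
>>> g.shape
(37, 11)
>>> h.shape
(11, 11)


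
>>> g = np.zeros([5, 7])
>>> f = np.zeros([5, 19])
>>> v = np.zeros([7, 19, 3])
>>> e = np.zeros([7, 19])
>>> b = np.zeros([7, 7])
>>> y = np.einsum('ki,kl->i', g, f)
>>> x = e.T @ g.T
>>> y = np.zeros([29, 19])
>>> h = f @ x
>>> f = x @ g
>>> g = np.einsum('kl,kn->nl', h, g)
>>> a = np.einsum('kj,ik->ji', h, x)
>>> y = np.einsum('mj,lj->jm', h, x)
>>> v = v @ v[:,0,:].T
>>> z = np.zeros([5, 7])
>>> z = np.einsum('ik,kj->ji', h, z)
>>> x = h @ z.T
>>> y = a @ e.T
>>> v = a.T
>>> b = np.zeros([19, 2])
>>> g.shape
(7, 5)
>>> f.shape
(19, 7)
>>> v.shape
(19, 5)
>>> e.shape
(7, 19)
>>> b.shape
(19, 2)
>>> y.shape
(5, 7)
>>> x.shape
(5, 7)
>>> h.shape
(5, 5)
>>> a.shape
(5, 19)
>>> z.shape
(7, 5)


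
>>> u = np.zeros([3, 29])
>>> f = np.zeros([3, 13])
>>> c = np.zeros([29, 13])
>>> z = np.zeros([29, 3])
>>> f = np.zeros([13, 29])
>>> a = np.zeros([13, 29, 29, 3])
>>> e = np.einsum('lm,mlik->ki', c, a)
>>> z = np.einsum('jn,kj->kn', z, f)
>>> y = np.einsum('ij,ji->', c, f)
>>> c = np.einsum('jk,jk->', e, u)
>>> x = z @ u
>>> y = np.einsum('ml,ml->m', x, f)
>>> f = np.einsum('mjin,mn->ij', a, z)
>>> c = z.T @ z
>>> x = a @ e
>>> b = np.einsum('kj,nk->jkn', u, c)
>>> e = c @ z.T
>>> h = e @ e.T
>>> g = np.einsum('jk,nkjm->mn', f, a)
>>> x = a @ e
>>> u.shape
(3, 29)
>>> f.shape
(29, 29)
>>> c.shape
(3, 3)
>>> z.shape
(13, 3)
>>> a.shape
(13, 29, 29, 3)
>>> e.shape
(3, 13)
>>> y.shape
(13,)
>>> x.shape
(13, 29, 29, 13)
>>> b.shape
(29, 3, 3)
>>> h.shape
(3, 3)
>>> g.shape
(3, 13)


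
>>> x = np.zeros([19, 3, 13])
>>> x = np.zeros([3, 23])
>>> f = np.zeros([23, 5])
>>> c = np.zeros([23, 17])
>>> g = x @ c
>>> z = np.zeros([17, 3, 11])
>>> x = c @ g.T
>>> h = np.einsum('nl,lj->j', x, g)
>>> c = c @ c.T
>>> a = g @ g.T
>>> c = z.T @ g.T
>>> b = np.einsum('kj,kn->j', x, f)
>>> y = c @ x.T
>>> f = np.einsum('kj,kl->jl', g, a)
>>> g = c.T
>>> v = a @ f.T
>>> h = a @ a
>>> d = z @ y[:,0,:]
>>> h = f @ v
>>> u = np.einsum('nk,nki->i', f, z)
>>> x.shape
(23, 3)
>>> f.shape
(17, 3)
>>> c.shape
(11, 3, 3)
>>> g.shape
(3, 3, 11)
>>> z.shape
(17, 3, 11)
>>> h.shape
(17, 17)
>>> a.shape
(3, 3)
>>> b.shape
(3,)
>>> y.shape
(11, 3, 23)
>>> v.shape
(3, 17)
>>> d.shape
(17, 3, 23)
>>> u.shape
(11,)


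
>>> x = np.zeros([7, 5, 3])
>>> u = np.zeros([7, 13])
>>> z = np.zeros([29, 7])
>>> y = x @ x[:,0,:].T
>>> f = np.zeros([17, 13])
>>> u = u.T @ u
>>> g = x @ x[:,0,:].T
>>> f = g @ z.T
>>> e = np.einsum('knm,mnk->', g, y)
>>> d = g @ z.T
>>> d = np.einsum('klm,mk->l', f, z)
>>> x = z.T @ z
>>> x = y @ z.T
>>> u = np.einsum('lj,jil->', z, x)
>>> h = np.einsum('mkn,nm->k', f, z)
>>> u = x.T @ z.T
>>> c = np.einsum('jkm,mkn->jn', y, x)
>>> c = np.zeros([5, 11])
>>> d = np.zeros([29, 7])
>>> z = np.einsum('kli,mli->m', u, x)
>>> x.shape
(7, 5, 29)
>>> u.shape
(29, 5, 29)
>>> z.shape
(7,)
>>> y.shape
(7, 5, 7)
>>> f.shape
(7, 5, 29)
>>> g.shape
(7, 5, 7)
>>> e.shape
()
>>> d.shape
(29, 7)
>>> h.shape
(5,)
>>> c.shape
(5, 11)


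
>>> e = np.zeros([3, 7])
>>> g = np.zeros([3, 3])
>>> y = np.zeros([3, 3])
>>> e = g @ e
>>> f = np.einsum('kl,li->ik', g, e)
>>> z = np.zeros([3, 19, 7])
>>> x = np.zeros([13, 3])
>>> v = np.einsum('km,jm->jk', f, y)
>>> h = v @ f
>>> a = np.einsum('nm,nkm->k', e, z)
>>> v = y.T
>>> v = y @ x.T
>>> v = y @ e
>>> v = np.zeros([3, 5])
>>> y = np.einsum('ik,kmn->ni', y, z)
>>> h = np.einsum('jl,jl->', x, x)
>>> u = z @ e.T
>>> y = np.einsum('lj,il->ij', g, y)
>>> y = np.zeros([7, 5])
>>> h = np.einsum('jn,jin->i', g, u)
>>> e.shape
(3, 7)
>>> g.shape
(3, 3)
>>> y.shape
(7, 5)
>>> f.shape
(7, 3)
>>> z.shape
(3, 19, 7)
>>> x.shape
(13, 3)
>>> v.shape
(3, 5)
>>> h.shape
(19,)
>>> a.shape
(19,)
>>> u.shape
(3, 19, 3)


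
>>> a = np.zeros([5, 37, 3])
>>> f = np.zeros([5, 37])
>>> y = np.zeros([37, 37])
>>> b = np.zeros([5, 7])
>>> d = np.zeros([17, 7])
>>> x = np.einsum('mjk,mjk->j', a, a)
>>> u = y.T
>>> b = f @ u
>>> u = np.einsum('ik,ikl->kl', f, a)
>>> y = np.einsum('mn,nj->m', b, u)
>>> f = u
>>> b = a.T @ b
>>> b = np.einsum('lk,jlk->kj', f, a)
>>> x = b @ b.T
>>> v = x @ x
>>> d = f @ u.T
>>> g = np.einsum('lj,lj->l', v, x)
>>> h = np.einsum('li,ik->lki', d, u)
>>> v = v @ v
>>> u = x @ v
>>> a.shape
(5, 37, 3)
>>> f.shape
(37, 3)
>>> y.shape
(5,)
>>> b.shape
(3, 5)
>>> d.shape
(37, 37)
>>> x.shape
(3, 3)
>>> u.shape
(3, 3)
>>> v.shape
(3, 3)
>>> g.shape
(3,)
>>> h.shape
(37, 3, 37)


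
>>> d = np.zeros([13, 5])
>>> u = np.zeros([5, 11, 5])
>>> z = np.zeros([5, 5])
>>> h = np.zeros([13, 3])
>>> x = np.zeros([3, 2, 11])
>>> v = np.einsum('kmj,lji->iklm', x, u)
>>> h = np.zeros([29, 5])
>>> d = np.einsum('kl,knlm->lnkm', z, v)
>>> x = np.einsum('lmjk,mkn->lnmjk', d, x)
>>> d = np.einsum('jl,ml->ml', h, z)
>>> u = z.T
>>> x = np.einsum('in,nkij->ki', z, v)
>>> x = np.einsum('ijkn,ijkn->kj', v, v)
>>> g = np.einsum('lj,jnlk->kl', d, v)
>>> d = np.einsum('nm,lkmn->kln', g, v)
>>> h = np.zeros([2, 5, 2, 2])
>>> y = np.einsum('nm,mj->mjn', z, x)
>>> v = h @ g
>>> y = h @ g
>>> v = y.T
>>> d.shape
(3, 5, 2)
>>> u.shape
(5, 5)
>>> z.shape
(5, 5)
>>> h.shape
(2, 5, 2, 2)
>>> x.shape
(5, 3)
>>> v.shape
(5, 2, 5, 2)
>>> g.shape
(2, 5)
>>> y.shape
(2, 5, 2, 5)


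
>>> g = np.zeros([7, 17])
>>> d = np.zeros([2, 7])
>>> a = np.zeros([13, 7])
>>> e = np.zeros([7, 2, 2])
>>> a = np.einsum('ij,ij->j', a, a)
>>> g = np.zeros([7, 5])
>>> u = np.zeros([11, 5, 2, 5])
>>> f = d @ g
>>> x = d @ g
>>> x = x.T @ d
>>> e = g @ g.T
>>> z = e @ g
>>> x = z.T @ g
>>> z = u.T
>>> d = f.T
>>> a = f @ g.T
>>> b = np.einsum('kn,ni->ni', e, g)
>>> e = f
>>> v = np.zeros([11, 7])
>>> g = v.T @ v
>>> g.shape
(7, 7)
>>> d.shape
(5, 2)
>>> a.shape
(2, 7)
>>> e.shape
(2, 5)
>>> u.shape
(11, 5, 2, 5)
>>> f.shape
(2, 5)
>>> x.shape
(5, 5)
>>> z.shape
(5, 2, 5, 11)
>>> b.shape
(7, 5)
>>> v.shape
(11, 7)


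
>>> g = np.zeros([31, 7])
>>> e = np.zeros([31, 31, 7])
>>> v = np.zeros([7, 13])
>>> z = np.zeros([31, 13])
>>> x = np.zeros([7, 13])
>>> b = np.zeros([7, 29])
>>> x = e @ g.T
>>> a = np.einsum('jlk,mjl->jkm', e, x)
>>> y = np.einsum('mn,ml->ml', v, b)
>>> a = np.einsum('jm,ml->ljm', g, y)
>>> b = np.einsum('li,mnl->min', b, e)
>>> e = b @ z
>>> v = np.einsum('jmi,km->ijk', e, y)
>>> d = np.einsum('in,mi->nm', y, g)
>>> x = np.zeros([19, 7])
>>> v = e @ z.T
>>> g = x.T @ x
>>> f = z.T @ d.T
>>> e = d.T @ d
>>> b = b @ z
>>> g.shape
(7, 7)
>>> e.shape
(31, 31)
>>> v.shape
(31, 29, 31)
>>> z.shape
(31, 13)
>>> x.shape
(19, 7)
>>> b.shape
(31, 29, 13)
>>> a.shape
(29, 31, 7)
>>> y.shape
(7, 29)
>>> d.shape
(29, 31)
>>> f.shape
(13, 29)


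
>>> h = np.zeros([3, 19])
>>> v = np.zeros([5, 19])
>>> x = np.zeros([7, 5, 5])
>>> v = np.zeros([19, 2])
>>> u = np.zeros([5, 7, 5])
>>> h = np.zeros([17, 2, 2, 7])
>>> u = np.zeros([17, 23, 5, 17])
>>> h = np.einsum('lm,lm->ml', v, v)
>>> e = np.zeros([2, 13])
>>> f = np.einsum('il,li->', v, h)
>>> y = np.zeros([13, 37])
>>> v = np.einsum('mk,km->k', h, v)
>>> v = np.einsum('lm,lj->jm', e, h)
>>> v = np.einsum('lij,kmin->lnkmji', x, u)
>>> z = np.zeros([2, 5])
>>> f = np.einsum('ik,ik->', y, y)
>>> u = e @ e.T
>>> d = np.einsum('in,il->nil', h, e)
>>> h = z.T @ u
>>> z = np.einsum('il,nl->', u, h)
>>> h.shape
(5, 2)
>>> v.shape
(7, 17, 17, 23, 5, 5)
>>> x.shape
(7, 5, 5)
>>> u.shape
(2, 2)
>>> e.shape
(2, 13)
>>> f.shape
()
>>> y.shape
(13, 37)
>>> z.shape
()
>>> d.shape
(19, 2, 13)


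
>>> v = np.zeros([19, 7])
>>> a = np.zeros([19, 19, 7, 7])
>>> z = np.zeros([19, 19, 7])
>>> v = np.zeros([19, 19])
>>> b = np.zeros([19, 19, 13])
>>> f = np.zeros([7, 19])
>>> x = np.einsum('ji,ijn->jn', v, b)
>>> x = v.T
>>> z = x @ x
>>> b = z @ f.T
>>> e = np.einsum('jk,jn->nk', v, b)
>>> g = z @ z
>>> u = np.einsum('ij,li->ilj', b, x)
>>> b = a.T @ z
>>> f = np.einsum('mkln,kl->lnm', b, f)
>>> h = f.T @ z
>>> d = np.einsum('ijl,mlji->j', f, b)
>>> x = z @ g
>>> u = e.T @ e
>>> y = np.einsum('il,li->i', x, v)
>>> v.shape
(19, 19)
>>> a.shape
(19, 19, 7, 7)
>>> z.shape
(19, 19)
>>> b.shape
(7, 7, 19, 19)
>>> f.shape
(19, 19, 7)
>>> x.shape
(19, 19)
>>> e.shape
(7, 19)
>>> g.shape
(19, 19)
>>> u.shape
(19, 19)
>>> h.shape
(7, 19, 19)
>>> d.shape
(19,)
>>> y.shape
(19,)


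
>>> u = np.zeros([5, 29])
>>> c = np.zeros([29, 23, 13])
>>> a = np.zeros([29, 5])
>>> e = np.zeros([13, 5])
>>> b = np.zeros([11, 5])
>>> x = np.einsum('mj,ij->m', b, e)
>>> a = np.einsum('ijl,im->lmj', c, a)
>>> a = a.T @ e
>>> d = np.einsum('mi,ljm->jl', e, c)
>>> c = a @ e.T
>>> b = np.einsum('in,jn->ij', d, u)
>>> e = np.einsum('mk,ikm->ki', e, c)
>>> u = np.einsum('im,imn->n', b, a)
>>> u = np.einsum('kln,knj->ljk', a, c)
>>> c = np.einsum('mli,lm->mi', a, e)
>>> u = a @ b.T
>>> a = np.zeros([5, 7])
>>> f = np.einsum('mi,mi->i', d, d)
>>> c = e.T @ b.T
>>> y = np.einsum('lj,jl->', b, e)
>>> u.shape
(23, 5, 23)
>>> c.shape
(23, 23)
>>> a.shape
(5, 7)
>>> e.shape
(5, 23)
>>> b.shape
(23, 5)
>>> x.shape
(11,)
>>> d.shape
(23, 29)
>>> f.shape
(29,)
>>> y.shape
()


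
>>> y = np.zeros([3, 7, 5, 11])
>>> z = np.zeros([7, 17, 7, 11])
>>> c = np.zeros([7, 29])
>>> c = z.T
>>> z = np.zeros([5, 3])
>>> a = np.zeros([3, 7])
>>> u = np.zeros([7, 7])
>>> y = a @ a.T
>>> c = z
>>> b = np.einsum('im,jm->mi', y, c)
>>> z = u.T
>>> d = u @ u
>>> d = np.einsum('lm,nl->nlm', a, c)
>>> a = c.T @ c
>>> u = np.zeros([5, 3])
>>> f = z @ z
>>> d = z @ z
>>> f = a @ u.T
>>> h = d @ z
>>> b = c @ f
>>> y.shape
(3, 3)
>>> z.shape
(7, 7)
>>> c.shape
(5, 3)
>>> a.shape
(3, 3)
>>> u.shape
(5, 3)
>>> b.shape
(5, 5)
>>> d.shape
(7, 7)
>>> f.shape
(3, 5)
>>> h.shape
(7, 7)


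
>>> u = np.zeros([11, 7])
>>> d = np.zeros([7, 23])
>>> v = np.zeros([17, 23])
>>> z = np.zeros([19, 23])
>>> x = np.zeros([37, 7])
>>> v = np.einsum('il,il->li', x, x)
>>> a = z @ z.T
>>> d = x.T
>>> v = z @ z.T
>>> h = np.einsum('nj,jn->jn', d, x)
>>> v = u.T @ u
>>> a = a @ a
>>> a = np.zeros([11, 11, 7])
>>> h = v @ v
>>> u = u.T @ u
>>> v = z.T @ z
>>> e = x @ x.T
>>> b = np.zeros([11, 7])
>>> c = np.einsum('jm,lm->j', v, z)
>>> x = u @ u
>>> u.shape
(7, 7)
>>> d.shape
(7, 37)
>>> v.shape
(23, 23)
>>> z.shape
(19, 23)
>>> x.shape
(7, 7)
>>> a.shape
(11, 11, 7)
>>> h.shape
(7, 7)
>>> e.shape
(37, 37)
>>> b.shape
(11, 7)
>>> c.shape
(23,)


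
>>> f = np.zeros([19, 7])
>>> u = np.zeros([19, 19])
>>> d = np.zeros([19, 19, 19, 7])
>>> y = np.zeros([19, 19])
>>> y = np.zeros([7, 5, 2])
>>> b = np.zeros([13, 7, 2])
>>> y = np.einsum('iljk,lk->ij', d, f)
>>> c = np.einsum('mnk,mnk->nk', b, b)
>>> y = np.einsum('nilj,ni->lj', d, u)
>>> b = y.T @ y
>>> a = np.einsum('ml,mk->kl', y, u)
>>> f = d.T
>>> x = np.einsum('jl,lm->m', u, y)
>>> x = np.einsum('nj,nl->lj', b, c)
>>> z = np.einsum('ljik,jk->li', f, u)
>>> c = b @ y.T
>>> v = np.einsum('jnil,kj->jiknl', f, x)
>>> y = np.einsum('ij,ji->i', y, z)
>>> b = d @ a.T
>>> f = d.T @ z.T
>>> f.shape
(7, 19, 19, 7)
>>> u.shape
(19, 19)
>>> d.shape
(19, 19, 19, 7)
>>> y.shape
(19,)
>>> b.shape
(19, 19, 19, 19)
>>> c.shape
(7, 19)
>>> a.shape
(19, 7)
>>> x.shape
(2, 7)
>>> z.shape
(7, 19)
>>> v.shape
(7, 19, 2, 19, 19)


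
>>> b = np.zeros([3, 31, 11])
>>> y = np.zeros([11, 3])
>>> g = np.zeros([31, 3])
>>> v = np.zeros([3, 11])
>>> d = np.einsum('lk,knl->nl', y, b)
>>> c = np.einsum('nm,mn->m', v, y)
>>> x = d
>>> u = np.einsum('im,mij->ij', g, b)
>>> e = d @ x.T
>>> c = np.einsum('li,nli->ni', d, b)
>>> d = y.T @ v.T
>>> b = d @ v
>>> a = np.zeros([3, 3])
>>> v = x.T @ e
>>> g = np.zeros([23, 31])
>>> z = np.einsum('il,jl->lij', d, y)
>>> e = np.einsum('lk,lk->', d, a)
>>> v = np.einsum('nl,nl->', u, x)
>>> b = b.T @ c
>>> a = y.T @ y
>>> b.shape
(11, 11)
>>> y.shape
(11, 3)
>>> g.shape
(23, 31)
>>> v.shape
()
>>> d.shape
(3, 3)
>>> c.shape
(3, 11)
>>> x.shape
(31, 11)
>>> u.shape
(31, 11)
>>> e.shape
()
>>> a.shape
(3, 3)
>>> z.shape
(3, 3, 11)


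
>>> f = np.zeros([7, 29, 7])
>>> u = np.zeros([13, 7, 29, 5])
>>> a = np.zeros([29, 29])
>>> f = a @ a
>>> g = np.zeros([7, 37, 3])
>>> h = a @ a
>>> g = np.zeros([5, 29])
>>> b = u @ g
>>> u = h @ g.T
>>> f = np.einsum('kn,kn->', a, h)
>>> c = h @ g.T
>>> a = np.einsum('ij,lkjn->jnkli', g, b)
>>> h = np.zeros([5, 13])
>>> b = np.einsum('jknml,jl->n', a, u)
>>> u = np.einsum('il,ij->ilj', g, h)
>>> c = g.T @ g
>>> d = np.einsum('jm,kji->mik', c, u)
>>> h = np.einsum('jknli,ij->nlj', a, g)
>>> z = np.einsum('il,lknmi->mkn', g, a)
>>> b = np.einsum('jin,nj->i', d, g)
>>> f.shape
()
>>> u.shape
(5, 29, 13)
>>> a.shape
(29, 29, 7, 13, 5)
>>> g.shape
(5, 29)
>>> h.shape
(7, 13, 29)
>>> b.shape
(13,)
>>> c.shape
(29, 29)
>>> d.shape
(29, 13, 5)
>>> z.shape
(13, 29, 7)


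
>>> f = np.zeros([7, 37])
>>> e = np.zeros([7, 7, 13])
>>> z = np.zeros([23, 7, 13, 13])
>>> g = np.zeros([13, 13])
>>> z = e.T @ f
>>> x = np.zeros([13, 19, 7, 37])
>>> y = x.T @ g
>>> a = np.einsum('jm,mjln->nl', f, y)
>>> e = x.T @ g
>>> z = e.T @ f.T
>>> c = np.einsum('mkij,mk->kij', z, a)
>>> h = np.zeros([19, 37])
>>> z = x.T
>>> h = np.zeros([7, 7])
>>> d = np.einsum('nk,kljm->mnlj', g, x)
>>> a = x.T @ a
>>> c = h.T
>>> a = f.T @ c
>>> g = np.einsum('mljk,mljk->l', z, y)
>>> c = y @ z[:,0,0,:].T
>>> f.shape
(7, 37)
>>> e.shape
(37, 7, 19, 13)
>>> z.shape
(37, 7, 19, 13)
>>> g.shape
(7,)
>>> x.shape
(13, 19, 7, 37)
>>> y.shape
(37, 7, 19, 13)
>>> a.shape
(37, 7)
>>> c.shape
(37, 7, 19, 37)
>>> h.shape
(7, 7)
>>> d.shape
(37, 13, 19, 7)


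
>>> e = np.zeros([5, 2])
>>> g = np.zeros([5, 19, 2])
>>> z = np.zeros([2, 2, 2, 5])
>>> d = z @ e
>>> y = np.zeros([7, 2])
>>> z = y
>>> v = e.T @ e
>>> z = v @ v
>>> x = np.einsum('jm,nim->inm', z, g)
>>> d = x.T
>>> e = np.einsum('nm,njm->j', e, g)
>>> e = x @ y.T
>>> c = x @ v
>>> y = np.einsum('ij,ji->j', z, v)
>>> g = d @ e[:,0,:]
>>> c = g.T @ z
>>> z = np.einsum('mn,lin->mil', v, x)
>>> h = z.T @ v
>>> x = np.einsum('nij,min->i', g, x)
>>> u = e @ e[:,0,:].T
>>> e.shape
(19, 5, 7)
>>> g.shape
(2, 5, 7)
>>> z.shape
(2, 5, 19)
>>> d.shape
(2, 5, 19)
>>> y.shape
(2,)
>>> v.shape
(2, 2)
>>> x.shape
(5,)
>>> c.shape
(7, 5, 2)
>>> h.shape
(19, 5, 2)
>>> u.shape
(19, 5, 19)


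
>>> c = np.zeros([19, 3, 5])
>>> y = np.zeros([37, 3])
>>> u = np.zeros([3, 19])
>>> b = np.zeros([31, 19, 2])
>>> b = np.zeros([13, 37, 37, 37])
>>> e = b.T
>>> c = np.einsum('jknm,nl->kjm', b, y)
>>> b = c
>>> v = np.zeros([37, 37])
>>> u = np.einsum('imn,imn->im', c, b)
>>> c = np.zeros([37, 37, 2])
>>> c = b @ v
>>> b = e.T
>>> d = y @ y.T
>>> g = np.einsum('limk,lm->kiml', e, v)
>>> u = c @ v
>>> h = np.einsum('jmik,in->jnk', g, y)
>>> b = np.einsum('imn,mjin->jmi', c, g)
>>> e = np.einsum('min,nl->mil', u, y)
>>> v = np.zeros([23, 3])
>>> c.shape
(37, 13, 37)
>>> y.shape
(37, 3)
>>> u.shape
(37, 13, 37)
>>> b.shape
(37, 13, 37)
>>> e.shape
(37, 13, 3)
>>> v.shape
(23, 3)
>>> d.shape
(37, 37)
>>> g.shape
(13, 37, 37, 37)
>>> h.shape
(13, 3, 37)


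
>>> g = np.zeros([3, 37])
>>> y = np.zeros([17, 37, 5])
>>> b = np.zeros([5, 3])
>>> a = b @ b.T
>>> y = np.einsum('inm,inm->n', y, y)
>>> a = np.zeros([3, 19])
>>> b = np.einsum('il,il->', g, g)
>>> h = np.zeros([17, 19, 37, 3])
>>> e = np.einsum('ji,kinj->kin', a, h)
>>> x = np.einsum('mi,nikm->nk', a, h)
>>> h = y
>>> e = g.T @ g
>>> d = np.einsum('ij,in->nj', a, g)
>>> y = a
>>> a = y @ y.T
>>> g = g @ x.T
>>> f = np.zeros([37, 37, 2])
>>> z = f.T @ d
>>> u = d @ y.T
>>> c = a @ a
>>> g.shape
(3, 17)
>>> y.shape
(3, 19)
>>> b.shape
()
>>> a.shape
(3, 3)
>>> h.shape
(37,)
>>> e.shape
(37, 37)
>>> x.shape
(17, 37)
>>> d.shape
(37, 19)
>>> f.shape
(37, 37, 2)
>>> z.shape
(2, 37, 19)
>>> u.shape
(37, 3)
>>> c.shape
(3, 3)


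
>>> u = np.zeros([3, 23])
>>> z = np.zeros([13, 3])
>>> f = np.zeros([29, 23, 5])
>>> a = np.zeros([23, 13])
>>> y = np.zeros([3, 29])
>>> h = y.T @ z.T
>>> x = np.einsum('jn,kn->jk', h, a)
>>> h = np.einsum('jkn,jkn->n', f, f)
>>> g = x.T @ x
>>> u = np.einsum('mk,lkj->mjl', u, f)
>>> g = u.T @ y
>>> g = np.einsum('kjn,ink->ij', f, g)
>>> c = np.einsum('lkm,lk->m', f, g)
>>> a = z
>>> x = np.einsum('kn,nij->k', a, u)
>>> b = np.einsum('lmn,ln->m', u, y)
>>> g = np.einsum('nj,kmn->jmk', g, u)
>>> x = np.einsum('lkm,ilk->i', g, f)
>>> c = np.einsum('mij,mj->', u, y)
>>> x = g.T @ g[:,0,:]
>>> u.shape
(3, 5, 29)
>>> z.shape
(13, 3)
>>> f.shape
(29, 23, 5)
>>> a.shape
(13, 3)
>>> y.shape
(3, 29)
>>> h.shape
(5,)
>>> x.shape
(3, 5, 3)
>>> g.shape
(23, 5, 3)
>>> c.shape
()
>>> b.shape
(5,)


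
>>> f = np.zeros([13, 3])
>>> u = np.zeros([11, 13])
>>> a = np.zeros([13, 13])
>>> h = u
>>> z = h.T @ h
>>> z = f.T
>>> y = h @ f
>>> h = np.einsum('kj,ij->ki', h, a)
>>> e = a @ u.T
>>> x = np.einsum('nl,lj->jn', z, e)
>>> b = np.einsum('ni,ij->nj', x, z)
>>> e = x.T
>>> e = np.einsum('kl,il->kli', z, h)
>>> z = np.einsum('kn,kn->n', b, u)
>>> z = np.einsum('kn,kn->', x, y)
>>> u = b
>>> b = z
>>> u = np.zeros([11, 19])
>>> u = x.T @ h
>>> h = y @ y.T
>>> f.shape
(13, 3)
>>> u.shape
(3, 13)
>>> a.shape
(13, 13)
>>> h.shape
(11, 11)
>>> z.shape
()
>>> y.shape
(11, 3)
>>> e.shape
(3, 13, 11)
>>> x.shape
(11, 3)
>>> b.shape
()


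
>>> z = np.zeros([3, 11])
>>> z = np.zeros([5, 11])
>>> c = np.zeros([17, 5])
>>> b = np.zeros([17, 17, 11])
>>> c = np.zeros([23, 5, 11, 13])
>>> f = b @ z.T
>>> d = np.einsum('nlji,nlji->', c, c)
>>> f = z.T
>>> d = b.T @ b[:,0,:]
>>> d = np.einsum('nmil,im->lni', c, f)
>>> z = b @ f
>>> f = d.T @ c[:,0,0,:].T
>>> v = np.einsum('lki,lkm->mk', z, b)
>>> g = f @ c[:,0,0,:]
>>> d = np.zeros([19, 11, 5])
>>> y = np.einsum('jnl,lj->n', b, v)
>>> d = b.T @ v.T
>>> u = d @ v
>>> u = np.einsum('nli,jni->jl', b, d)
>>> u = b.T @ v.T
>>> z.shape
(17, 17, 5)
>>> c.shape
(23, 5, 11, 13)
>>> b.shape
(17, 17, 11)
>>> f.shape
(11, 23, 23)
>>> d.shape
(11, 17, 11)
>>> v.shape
(11, 17)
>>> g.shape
(11, 23, 13)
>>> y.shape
(17,)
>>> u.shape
(11, 17, 11)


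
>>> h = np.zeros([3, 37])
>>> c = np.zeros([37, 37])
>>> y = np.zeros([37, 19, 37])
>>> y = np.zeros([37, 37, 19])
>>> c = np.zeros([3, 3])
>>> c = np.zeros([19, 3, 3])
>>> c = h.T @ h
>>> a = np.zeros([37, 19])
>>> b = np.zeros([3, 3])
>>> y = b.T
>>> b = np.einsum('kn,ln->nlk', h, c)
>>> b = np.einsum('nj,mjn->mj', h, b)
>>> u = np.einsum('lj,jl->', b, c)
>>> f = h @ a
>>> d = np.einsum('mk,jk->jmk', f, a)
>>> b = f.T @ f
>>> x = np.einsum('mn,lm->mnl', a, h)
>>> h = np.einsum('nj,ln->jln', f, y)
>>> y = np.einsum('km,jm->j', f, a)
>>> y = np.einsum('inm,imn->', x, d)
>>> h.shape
(19, 3, 3)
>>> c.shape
(37, 37)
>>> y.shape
()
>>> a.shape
(37, 19)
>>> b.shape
(19, 19)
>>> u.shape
()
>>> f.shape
(3, 19)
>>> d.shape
(37, 3, 19)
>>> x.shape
(37, 19, 3)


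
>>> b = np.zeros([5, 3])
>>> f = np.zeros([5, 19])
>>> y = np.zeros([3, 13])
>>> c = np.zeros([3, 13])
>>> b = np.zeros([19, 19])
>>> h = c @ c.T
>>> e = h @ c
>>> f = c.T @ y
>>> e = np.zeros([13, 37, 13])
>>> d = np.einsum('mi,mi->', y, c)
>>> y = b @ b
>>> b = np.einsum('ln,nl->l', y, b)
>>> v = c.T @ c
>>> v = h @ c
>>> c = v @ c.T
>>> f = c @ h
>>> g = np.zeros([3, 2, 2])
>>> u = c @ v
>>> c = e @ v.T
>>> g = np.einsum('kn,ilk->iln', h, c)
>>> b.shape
(19,)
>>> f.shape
(3, 3)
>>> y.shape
(19, 19)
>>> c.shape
(13, 37, 3)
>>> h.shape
(3, 3)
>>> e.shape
(13, 37, 13)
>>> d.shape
()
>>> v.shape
(3, 13)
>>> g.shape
(13, 37, 3)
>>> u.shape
(3, 13)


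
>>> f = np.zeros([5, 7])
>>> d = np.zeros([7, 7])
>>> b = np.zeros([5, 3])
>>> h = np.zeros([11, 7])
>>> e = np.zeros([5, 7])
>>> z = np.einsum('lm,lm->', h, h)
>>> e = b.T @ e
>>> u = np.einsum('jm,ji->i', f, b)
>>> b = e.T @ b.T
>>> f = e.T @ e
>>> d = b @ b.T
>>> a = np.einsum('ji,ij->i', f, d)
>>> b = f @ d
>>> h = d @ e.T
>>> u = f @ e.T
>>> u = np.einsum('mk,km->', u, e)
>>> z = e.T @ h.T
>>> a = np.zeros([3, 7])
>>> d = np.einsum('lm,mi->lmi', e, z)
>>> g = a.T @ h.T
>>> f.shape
(7, 7)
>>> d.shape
(3, 7, 7)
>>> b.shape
(7, 7)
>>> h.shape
(7, 3)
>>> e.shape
(3, 7)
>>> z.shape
(7, 7)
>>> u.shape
()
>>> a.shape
(3, 7)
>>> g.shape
(7, 7)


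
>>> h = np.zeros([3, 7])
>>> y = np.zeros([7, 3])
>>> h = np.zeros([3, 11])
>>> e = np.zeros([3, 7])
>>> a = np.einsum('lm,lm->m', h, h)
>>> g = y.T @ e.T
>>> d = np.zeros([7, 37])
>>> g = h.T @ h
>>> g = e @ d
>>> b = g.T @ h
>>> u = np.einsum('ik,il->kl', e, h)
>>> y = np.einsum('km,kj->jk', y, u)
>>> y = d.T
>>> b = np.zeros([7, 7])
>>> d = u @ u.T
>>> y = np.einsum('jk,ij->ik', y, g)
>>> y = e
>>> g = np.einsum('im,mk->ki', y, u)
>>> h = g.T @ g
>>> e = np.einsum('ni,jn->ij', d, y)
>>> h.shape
(3, 3)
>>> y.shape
(3, 7)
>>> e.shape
(7, 3)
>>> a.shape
(11,)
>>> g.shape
(11, 3)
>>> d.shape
(7, 7)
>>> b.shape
(7, 7)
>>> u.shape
(7, 11)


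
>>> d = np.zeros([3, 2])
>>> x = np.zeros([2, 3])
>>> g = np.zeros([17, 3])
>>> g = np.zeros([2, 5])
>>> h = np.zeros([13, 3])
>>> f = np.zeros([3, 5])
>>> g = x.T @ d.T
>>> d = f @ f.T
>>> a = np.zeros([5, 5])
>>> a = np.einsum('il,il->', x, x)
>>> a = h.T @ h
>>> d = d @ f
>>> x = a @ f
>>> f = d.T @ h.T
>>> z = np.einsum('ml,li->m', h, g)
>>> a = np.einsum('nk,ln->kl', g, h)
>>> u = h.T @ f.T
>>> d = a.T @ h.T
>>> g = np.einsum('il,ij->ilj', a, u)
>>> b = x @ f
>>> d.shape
(13, 13)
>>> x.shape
(3, 5)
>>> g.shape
(3, 13, 5)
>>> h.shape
(13, 3)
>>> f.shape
(5, 13)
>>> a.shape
(3, 13)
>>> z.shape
(13,)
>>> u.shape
(3, 5)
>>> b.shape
(3, 13)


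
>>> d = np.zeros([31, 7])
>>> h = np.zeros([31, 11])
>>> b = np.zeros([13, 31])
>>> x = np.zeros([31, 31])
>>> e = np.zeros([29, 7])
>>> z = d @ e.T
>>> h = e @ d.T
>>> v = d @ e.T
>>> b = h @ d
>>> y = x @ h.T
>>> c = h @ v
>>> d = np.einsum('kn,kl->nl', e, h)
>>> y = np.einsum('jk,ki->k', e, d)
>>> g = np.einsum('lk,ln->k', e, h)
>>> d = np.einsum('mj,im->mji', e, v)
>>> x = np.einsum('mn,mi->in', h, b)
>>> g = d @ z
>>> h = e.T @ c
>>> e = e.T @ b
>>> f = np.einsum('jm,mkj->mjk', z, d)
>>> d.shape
(29, 7, 31)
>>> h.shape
(7, 29)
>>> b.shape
(29, 7)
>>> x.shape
(7, 31)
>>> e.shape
(7, 7)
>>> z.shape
(31, 29)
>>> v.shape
(31, 29)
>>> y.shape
(7,)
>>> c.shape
(29, 29)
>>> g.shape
(29, 7, 29)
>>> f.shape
(29, 31, 7)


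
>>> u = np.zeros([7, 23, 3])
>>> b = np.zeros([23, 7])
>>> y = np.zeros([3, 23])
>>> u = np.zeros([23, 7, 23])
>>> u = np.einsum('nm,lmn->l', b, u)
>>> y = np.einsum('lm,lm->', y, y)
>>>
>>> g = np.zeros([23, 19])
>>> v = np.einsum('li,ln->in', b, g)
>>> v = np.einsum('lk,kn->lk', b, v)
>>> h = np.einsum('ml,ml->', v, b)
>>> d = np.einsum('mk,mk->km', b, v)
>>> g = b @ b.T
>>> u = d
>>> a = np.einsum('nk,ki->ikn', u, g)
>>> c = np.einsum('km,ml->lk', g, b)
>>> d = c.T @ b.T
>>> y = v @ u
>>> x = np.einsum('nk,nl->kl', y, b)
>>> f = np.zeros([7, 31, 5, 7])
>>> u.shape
(7, 23)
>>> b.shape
(23, 7)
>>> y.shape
(23, 23)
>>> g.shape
(23, 23)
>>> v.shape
(23, 7)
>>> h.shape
()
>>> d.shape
(23, 23)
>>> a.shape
(23, 23, 7)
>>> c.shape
(7, 23)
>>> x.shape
(23, 7)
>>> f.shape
(7, 31, 5, 7)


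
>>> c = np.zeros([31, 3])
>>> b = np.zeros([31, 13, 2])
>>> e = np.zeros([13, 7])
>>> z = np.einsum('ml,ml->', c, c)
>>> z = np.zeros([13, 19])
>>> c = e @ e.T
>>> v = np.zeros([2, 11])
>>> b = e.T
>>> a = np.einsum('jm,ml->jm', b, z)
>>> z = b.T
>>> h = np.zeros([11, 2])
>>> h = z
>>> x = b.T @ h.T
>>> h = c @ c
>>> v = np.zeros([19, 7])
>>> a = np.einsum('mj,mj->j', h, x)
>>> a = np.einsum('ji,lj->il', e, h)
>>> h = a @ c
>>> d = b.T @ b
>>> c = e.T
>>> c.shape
(7, 13)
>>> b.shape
(7, 13)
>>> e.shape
(13, 7)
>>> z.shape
(13, 7)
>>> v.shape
(19, 7)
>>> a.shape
(7, 13)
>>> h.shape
(7, 13)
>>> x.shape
(13, 13)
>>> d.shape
(13, 13)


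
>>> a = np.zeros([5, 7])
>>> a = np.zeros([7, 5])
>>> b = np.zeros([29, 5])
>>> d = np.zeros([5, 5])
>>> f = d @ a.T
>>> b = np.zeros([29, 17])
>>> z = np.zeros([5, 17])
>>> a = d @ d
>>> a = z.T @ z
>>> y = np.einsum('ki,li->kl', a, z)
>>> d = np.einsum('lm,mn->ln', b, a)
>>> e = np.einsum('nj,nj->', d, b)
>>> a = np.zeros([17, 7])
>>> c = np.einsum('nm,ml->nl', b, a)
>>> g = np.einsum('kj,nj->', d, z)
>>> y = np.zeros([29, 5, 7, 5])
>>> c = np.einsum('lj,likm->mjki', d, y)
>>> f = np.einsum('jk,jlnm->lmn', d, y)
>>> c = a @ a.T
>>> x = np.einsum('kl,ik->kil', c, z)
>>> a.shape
(17, 7)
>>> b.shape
(29, 17)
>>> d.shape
(29, 17)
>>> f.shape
(5, 5, 7)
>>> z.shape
(5, 17)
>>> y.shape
(29, 5, 7, 5)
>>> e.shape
()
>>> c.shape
(17, 17)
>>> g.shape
()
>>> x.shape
(17, 5, 17)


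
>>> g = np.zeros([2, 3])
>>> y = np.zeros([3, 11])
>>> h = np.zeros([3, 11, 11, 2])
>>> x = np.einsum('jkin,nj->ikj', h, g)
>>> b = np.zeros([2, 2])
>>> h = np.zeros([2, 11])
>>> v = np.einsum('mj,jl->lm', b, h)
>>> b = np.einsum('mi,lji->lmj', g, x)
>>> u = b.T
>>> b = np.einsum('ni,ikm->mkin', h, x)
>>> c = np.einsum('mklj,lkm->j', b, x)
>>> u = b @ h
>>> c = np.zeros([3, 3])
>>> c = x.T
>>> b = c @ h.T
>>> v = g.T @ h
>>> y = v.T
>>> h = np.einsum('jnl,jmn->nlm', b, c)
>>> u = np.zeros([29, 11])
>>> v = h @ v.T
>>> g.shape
(2, 3)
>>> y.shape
(11, 3)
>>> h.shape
(11, 2, 11)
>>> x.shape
(11, 11, 3)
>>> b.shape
(3, 11, 2)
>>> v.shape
(11, 2, 3)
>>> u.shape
(29, 11)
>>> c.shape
(3, 11, 11)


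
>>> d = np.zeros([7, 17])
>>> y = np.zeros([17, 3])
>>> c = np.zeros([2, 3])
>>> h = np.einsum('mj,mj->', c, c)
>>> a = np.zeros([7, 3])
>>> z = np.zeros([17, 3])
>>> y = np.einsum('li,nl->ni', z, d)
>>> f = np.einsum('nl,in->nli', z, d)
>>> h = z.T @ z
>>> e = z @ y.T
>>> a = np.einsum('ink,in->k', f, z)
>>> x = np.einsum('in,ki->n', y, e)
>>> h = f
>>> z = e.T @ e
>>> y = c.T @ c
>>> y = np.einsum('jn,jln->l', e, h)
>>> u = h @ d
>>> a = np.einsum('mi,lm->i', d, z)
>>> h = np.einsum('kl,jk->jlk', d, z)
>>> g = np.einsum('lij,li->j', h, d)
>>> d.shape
(7, 17)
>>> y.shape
(3,)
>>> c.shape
(2, 3)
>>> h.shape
(7, 17, 7)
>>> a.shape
(17,)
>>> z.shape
(7, 7)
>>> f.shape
(17, 3, 7)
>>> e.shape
(17, 7)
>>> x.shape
(3,)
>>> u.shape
(17, 3, 17)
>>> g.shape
(7,)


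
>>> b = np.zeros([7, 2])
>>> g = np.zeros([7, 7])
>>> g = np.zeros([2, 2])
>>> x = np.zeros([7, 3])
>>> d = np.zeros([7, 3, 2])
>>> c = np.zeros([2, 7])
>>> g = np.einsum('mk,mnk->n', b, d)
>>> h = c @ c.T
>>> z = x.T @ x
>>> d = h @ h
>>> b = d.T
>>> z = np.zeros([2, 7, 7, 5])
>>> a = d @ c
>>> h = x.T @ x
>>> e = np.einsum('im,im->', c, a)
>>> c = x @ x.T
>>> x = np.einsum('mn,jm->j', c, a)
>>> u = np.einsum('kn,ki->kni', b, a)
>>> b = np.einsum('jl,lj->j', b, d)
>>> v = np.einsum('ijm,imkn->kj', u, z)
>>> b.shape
(2,)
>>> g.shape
(3,)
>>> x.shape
(2,)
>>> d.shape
(2, 2)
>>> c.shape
(7, 7)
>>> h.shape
(3, 3)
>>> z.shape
(2, 7, 7, 5)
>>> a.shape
(2, 7)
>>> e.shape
()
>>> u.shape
(2, 2, 7)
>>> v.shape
(7, 2)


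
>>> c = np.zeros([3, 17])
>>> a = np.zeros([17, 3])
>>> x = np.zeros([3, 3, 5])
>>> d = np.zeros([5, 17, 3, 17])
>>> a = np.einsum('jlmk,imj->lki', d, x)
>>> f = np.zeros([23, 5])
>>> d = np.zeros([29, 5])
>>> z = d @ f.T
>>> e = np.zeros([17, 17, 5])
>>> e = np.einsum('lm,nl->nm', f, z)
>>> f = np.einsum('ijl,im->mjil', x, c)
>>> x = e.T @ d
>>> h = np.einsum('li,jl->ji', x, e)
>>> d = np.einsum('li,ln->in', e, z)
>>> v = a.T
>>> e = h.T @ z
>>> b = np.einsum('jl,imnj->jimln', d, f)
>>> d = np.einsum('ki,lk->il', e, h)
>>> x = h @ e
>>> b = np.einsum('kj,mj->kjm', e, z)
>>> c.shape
(3, 17)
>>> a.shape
(17, 17, 3)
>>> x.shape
(29, 23)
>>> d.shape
(23, 29)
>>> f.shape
(17, 3, 3, 5)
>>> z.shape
(29, 23)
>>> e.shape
(5, 23)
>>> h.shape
(29, 5)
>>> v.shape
(3, 17, 17)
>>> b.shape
(5, 23, 29)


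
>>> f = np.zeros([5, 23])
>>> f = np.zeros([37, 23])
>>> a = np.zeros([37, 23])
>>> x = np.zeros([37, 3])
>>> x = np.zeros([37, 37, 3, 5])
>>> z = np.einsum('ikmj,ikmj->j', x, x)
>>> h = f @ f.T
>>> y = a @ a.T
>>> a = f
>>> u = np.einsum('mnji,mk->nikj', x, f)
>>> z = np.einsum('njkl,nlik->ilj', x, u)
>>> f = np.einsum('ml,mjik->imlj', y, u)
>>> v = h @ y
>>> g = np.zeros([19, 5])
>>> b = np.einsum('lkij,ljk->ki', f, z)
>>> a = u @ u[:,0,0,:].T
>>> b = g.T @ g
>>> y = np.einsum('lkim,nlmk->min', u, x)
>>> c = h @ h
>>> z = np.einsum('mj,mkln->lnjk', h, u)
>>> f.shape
(23, 37, 37, 5)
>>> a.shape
(37, 5, 23, 37)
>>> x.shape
(37, 37, 3, 5)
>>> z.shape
(23, 3, 37, 5)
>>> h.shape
(37, 37)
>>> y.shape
(3, 23, 37)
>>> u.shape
(37, 5, 23, 3)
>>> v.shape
(37, 37)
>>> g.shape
(19, 5)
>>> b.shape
(5, 5)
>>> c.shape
(37, 37)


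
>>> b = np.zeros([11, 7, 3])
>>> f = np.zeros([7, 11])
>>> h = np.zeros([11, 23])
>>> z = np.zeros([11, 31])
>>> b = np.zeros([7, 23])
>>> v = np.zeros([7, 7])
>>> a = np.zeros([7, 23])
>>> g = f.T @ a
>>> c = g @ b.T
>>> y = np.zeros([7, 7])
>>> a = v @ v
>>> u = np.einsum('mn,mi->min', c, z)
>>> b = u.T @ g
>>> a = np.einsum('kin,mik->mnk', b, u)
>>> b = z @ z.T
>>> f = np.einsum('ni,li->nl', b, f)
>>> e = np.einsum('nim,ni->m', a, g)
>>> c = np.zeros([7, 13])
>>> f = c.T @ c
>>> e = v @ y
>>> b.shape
(11, 11)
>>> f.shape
(13, 13)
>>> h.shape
(11, 23)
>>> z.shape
(11, 31)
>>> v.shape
(7, 7)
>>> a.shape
(11, 23, 7)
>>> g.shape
(11, 23)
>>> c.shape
(7, 13)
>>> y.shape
(7, 7)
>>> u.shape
(11, 31, 7)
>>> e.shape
(7, 7)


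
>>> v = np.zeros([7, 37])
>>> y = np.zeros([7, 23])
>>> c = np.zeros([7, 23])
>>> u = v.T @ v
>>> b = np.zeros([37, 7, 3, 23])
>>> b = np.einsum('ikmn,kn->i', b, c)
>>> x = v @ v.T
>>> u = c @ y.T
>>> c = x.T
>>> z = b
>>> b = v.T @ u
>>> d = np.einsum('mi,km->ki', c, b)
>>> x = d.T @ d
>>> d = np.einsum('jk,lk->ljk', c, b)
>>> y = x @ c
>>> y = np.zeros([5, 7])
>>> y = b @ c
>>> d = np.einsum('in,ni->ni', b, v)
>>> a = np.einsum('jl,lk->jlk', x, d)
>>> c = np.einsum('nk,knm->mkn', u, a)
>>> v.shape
(7, 37)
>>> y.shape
(37, 7)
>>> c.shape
(37, 7, 7)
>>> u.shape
(7, 7)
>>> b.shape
(37, 7)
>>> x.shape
(7, 7)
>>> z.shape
(37,)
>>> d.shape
(7, 37)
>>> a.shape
(7, 7, 37)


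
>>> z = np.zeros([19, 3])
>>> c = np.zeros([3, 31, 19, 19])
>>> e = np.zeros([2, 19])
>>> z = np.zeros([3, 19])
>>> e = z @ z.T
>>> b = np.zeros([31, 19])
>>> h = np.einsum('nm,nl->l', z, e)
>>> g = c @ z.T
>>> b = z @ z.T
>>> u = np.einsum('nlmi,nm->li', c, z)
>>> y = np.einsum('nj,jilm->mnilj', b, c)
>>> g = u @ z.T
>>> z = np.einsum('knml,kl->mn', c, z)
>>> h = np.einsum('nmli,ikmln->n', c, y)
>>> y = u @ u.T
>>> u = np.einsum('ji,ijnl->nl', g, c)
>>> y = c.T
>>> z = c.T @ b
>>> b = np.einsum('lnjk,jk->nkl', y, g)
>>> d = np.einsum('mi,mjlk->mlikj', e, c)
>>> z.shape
(19, 19, 31, 3)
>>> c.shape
(3, 31, 19, 19)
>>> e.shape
(3, 3)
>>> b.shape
(19, 3, 19)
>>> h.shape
(3,)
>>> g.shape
(31, 3)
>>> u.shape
(19, 19)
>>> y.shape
(19, 19, 31, 3)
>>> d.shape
(3, 19, 3, 19, 31)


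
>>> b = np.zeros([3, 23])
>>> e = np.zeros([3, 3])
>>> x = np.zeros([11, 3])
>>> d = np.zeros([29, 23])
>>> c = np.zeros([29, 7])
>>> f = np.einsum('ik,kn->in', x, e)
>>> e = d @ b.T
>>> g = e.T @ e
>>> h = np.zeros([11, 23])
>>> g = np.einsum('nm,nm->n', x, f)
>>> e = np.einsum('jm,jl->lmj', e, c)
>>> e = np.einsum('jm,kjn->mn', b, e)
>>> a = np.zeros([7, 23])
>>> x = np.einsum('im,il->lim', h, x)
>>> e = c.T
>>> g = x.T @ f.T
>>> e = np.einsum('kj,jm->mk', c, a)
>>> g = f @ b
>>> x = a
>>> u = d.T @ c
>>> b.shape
(3, 23)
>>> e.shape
(23, 29)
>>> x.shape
(7, 23)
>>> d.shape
(29, 23)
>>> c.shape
(29, 7)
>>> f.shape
(11, 3)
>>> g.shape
(11, 23)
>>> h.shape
(11, 23)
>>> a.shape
(7, 23)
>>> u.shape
(23, 7)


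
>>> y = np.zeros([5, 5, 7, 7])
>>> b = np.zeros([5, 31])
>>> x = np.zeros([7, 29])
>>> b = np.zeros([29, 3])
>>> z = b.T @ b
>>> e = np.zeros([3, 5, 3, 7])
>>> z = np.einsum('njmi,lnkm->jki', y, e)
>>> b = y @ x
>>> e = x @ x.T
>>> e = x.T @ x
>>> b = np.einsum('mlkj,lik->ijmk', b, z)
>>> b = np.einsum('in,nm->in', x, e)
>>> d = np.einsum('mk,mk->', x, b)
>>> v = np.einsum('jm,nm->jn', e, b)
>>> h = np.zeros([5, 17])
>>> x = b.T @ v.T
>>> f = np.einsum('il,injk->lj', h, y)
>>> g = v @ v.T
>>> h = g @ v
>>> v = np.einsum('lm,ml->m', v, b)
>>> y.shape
(5, 5, 7, 7)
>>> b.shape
(7, 29)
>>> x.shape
(29, 29)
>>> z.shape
(5, 3, 7)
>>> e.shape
(29, 29)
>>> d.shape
()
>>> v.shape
(7,)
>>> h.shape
(29, 7)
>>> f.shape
(17, 7)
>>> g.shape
(29, 29)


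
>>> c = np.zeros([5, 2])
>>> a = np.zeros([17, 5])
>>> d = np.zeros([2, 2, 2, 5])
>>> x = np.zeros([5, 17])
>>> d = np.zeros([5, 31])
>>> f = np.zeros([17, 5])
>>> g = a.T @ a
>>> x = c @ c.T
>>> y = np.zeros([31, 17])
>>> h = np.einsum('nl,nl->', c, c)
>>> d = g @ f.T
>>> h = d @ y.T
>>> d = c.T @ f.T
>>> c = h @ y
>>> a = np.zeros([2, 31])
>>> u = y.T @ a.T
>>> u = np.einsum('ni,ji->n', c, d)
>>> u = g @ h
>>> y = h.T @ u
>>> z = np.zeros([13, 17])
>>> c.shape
(5, 17)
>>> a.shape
(2, 31)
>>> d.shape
(2, 17)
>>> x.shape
(5, 5)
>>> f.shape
(17, 5)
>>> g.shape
(5, 5)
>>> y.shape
(31, 31)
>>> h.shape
(5, 31)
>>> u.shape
(5, 31)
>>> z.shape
(13, 17)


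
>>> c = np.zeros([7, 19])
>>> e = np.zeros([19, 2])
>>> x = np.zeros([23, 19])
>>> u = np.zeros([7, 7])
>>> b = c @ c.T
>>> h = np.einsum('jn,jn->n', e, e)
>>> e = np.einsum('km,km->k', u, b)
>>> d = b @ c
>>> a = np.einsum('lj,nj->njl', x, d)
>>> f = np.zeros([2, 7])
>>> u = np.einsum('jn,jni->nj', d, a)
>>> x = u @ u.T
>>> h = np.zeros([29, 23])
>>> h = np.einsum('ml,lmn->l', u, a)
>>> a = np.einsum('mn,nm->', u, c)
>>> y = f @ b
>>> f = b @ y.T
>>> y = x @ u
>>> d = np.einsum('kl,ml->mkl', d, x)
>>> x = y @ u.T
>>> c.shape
(7, 19)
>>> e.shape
(7,)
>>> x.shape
(19, 19)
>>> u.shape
(19, 7)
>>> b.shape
(7, 7)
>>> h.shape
(7,)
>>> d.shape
(19, 7, 19)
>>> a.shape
()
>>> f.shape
(7, 2)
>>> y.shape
(19, 7)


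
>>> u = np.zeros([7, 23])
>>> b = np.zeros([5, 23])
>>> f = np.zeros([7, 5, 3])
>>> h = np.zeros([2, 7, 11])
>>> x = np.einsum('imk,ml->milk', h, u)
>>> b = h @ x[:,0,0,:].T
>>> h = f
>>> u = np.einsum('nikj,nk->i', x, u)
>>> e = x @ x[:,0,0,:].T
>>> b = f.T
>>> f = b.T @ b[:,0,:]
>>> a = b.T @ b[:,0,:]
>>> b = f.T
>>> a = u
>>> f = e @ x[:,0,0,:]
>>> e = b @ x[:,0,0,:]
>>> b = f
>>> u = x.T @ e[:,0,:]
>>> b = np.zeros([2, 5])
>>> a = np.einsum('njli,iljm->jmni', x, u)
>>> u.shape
(11, 23, 2, 11)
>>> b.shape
(2, 5)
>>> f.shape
(7, 2, 23, 11)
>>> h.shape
(7, 5, 3)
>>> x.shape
(7, 2, 23, 11)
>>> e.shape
(7, 5, 11)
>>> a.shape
(2, 11, 7, 11)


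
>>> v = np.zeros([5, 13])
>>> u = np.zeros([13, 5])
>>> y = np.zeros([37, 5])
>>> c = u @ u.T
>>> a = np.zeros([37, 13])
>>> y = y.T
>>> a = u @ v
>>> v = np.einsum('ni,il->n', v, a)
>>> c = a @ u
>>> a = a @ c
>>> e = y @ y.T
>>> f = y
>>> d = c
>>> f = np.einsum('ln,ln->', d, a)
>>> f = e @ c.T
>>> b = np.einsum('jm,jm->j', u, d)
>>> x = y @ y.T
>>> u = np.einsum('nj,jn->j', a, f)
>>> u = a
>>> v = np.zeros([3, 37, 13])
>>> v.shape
(3, 37, 13)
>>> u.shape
(13, 5)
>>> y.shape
(5, 37)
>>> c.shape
(13, 5)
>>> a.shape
(13, 5)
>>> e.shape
(5, 5)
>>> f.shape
(5, 13)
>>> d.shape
(13, 5)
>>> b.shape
(13,)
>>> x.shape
(5, 5)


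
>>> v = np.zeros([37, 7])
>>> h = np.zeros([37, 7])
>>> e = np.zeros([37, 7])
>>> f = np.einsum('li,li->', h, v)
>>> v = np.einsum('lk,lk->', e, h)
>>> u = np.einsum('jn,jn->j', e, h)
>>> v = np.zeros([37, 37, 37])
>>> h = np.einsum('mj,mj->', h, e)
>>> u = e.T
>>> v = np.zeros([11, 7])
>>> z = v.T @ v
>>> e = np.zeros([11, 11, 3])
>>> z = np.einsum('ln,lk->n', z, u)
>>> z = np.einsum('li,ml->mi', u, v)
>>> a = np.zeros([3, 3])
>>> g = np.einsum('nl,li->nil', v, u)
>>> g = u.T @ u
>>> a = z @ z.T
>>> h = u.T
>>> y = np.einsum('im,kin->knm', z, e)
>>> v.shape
(11, 7)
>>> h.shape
(37, 7)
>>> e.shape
(11, 11, 3)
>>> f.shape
()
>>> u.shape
(7, 37)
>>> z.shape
(11, 37)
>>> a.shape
(11, 11)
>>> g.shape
(37, 37)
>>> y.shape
(11, 3, 37)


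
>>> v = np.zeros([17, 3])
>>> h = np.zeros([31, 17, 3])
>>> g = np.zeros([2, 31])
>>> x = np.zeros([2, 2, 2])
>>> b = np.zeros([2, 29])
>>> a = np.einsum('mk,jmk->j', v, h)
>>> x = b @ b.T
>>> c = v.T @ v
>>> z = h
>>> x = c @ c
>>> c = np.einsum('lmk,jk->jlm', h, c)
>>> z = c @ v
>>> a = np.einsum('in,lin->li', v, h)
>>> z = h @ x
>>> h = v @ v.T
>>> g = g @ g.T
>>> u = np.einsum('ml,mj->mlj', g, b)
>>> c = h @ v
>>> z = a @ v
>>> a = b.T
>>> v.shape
(17, 3)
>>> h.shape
(17, 17)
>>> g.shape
(2, 2)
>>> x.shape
(3, 3)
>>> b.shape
(2, 29)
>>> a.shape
(29, 2)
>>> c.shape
(17, 3)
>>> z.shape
(31, 3)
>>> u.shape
(2, 2, 29)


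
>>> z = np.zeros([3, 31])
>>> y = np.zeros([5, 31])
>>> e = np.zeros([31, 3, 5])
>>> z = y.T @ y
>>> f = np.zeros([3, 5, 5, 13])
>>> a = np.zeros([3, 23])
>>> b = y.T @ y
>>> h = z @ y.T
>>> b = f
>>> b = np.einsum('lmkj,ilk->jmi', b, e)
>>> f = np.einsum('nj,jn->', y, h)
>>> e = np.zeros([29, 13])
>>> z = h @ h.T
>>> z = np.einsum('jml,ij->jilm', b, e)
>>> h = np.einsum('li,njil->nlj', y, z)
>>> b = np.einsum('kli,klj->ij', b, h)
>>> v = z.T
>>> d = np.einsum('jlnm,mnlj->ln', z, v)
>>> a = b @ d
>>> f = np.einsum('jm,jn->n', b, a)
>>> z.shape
(13, 29, 31, 5)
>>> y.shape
(5, 31)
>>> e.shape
(29, 13)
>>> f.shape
(31,)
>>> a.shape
(31, 31)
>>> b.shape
(31, 29)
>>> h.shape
(13, 5, 29)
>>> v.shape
(5, 31, 29, 13)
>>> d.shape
(29, 31)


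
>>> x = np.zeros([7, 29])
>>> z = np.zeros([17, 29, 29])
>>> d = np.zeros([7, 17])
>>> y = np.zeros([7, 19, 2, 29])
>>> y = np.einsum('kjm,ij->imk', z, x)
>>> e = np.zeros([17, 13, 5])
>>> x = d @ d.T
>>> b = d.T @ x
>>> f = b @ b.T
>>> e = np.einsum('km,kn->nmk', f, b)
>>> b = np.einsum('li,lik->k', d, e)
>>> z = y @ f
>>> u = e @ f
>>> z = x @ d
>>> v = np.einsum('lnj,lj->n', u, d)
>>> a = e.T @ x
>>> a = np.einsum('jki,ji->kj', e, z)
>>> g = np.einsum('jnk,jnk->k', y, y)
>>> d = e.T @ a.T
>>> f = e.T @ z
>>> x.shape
(7, 7)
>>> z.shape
(7, 17)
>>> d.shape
(17, 17, 17)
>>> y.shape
(7, 29, 17)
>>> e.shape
(7, 17, 17)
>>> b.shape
(17,)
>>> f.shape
(17, 17, 17)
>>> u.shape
(7, 17, 17)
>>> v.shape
(17,)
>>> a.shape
(17, 7)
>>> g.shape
(17,)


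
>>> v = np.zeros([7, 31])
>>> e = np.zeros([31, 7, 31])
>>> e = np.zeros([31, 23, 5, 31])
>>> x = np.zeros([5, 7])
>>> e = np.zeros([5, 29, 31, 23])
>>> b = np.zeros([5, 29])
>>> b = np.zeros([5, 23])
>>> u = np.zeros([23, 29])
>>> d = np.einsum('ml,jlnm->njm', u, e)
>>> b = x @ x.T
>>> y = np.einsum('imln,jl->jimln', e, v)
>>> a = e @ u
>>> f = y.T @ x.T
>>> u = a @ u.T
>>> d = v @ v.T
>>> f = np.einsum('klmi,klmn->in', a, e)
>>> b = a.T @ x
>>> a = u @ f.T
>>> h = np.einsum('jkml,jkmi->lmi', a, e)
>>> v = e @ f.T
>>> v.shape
(5, 29, 31, 29)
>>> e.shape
(5, 29, 31, 23)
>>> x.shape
(5, 7)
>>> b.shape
(29, 31, 29, 7)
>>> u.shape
(5, 29, 31, 23)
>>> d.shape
(7, 7)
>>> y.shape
(7, 5, 29, 31, 23)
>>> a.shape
(5, 29, 31, 29)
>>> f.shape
(29, 23)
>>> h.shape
(29, 31, 23)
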